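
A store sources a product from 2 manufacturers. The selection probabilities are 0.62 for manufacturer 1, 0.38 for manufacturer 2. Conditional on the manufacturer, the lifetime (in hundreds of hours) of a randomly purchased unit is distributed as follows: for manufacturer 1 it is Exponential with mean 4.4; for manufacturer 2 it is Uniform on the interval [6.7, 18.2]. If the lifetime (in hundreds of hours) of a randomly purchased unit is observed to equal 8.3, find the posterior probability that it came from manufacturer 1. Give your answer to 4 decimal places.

Likelihoods f(8.3 | ·): 1: 0.0344596; 2: 0.0869565.
Posterior ∝ prior × likelihood. Numerator for 1: 0.62·0.0344596 = 0.0213649.
Normalizing constant: 0.62·0.0344596 + 0.38·0.0869565 = 0.0544084.
P(1 | observation) = 0.0213649 / 0.0544084 = 0.392677.

0.3927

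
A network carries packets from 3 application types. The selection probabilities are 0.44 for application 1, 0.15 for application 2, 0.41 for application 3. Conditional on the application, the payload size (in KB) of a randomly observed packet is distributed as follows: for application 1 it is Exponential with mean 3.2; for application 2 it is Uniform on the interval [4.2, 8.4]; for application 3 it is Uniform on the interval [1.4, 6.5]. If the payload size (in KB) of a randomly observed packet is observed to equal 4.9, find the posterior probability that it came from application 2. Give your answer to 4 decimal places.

0.2449

Likelihoods f(4.9 | ·): 1: 0.0675829; 2: 0.238095; 3: 0.196078.
Posterior ∝ prior × likelihood. Numerator for 2: 0.15·0.238095 = 0.0357143.
Normalizing constant: 0.44·0.0675829 + 0.15·0.238095 + 0.41·0.196078 = 0.145843.
P(2 | observation) = 0.0357143 / 0.145843 = 0.244882.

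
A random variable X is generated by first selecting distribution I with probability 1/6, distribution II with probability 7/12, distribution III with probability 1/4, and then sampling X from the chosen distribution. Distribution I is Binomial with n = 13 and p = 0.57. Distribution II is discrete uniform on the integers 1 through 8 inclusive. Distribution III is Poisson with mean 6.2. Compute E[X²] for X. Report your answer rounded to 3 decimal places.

For each component E[X²] = Var + (mean)², giving I: 58.0944; II: 25.5; III: 44.64.
Overall E[X²] = 0.166667·58.0944 + 0.583333·25.5 + 0.25·44.64 = 35.7174.

35.717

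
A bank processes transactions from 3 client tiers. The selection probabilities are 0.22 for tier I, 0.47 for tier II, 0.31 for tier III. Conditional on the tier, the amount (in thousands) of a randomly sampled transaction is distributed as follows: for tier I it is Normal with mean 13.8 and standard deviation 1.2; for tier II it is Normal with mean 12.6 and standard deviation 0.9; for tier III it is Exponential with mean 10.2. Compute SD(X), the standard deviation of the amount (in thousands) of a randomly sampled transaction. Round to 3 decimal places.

Per component, I: μ=13.8, E[X²]=191.88; II: μ=12.6, E[X²]=159.57; III: μ=10.2, E[X²]=208.08.
E[X] = 0.22·13.8 + 0.47·12.6 + 0.31·10.2 = 12.12.
E[X²] = 0.22·191.88 + 0.47·159.57 + 0.31·208.08 = 181.716.
Var(X) = E[X²] − (E[X])² = 181.716 − 146.894 = 34.8219.
SD(X) = √34.8219 = 5.90101.

5.901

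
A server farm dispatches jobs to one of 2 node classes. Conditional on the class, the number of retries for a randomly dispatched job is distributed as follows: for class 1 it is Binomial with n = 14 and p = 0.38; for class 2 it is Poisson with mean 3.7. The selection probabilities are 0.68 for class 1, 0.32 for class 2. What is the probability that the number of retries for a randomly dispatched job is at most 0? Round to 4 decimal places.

Conditional on each class, P(X ≤ 0): 1: 0.00124018; 2: 0.0247235.
By total probability, P(X ≤ 0) = 0.68·0.00124018 + 0.32·0.0247235 = 0.00875485.

0.0088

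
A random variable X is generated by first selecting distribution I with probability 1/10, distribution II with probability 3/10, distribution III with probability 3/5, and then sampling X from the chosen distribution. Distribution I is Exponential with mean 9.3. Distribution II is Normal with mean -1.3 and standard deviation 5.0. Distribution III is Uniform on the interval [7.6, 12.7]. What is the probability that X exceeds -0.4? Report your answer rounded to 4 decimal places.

Conditional on each component, P(X > -0.4): I: 1; II: 0.428576; III: 1.
By total probability, P(X > -0.4) = 0.1·1 + 0.3·0.428576 + 0.6·1 = 0.828573.

0.8286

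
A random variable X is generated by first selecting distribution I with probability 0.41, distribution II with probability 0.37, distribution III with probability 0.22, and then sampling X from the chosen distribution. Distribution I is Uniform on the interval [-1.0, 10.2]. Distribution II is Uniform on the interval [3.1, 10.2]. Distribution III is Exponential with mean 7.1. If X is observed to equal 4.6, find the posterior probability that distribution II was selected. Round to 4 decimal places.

0.4966

Likelihoods f(4.6 | ·): I: 0.0892857; II: 0.140845; III: 0.0736831.
Posterior ∝ prior × likelihood. Numerator for II: 0.37·0.140845 = 0.0521127.
Normalizing constant: 0.41·0.0892857 + 0.37·0.140845 + 0.22·0.0736831 = 0.10493.
P(II | observation) = 0.0521127 / 0.10493 = 0.496642.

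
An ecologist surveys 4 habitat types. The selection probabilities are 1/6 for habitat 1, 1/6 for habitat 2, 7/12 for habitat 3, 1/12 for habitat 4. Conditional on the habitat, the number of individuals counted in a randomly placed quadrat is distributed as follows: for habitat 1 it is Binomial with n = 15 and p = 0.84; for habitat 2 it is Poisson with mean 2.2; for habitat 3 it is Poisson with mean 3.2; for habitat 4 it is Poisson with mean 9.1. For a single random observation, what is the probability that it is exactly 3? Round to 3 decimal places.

Conditional on each habitat, P(X = 3): 1: 7.59083e-08; 2: 0.196639; 3: 0.222616; 4: 0.0140247.
By total probability, P(X = 3) = 0.166667·7.59083e-08 + 0.166667·0.196639 + 0.583333·0.222616 + 0.0833333·0.0140247 = 0.163801.

0.164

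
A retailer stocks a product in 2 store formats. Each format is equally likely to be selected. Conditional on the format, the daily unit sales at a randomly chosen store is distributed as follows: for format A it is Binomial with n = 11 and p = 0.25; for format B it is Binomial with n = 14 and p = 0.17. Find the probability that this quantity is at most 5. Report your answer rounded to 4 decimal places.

Conditional on each format, P(X ≤ 5): A: 0.965672; B: 0.979064.
By total probability, P(X ≤ 5) = 0.5·0.965672 + 0.5·0.979064 = 0.972368.

0.9724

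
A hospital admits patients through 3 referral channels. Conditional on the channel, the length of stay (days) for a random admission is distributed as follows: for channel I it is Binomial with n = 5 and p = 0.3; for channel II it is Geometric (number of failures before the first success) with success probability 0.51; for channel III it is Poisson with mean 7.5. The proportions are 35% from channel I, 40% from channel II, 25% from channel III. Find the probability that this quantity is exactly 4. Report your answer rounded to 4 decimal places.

Conditional on each channel, P(X = 4): I: 0.02835; II: 0.0294005; III: 0.0729164.
By total probability, P(X = 4) = 0.35·0.02835 + 0.4·0.0294005 + 0.25·0.0729164 = 0.0399118.

0.0399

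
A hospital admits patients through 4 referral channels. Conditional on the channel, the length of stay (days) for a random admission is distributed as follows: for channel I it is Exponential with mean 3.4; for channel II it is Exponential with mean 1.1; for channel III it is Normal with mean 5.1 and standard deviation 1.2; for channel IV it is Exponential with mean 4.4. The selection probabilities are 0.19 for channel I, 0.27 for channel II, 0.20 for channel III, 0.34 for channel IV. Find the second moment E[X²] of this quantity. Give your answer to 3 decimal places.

23.701

For each component E[X²] = Var + (mean)², giving I: 23.12; II: 2.42; III: 27.45; IV: 38.72.
Overall E[X²] = 0.19·23.12 + 0.27·2.42 + 0.2·27.45 + 0.34·38.72 = 23.701.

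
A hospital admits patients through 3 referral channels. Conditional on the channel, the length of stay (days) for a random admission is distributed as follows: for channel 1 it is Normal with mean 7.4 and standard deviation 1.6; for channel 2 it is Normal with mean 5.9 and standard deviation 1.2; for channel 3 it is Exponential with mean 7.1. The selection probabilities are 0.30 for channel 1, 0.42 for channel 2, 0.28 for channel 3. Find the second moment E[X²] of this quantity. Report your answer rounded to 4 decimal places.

60.6506

For each component E[X²] = Var + (mean)², giving 1: 57.32; 2: 36.25; 3: 100.82.
Overall E[X²] = 0.3·57.32 + 0.42·36.25 + 0.28·100.82 = 60.6506.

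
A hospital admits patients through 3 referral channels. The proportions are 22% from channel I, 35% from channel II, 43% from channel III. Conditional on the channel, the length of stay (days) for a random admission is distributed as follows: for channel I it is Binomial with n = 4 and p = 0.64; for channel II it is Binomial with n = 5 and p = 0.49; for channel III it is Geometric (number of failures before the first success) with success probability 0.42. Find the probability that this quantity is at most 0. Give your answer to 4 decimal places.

Conditional on each channel, P(X ≤ 0): I: 0.0167962; II: 0.0345025; III: 0.42.
By total probability, P(X ≤ 0) = 0.22·0.0167962 + 0.35·0.0345025 + 0.43·0.42 = 0.196371.

0.1964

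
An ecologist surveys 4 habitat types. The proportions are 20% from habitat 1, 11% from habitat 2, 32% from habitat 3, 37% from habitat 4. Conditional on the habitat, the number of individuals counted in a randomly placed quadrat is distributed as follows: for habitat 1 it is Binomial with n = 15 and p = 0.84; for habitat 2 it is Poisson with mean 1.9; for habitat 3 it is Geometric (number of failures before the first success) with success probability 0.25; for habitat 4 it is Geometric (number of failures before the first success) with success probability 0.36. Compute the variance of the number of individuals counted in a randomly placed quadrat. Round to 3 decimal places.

23.583

Per component, 1: μ=12.6, E[X²]=160.776; 2: μ=1.9, E[X²]=5.51; 3: μ=3, E[X²]=21; 4: μ=1.77778, E[X²]=8.09877.
E[X] = 0.2·12.6 + 0.11·1.9 + 0.32·3 + 0.37·1.77778 = 4.34678.
E[X²] = 0.2·160.776 + 0.11·5.51 + 0.32·21 + 0.37·8.09877 = 42.4778.
Var(X) = E[X²] − (E[X])² = 42.4778 − 18.8945 = 23.5834.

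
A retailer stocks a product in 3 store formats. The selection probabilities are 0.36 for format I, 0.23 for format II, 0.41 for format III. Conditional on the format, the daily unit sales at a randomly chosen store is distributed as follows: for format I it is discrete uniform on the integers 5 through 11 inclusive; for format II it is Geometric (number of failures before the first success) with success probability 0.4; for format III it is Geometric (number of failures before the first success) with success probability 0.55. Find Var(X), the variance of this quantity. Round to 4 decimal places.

14.0675

Per component, I: μ=8, E[X²]=68; II: μ=1.5, E[X²]=6; III: μ=0.818182, E[X²]=2.15702.
E[X] = 0.36·8 + 0.23·1.5 + 0.41·0.818182 = 3.56045.
E[X²] = 0.36·68 + 0.23·6 + 0.41·2.15702 = 26.7444.
Var(X) = E[X²] − (E[X])² = 26.7444 − 12.6768 = 14.0675.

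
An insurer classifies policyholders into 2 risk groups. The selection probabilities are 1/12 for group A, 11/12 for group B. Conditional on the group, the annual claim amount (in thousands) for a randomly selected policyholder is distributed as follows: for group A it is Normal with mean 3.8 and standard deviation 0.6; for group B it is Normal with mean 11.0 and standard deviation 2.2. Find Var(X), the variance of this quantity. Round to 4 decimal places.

Per component, A: μ=3.8, E[X²]=14.8; B: μ=11, E[X²]=125.84.
E[X] = 0.0833333·3.8 + 0.916667·11 = 10.4.
E[X²] = 0.0833333·14.8 + 0.916667·125.84 = 116.587.
Var(X) = E[X²] − (E[X])² = 116.587 − 108.16 = 8.42667.

8.4267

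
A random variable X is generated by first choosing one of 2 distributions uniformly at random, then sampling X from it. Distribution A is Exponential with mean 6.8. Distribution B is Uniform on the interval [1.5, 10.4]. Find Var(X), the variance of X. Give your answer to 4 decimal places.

26.6010

Per component, A: μ=6.8, E[X²]=92.48; B: μ=5.95, E[X²]=42.0033.
E[X] = 0.5·6.8 + 0.5·5.95 = 6.375.
E[X²] = 0.5·92.48 + 0.5·42.0033 = 67.2417.
Var(X) = E[X²] − (E[X])² = 67.2417 − 40.6406 = 26.601.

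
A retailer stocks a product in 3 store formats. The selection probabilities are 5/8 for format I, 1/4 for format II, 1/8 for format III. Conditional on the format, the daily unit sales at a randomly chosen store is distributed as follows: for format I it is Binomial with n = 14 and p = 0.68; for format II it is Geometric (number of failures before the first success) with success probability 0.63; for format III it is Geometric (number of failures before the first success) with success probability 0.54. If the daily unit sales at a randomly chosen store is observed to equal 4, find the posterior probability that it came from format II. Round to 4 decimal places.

0.3946

Likelihoods P(X=4 | ·): I: 0.00240974; II: 0.0118072; III: 0.0241783.
Posterior ∝ prior × likelihood. Numerator for II: 0.25·0.0118072 = 0.0029518.
Normalizing constant: 0.625·0.00240974 + 0.25·0.0118072 + 0.125·0.0241783 = 0.00748017.
P(II | observation) = 0.0029518 / 0.00748017 = 0.394617.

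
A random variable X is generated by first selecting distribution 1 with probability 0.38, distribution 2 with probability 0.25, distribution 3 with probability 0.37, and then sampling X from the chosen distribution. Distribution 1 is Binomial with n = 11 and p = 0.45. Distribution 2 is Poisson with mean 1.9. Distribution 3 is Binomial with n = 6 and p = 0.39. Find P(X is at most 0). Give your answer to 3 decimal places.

Conditional on each component, P(X ≤ 0): 1: 0.00139312; 2: 0.149569; 3: 0.0515204.
By total probability, P(X ≤ 0) = 0.38·0.00139312 + 0.25·0.149569 + 0.37·0.0515204 = 0.0569841.

0.057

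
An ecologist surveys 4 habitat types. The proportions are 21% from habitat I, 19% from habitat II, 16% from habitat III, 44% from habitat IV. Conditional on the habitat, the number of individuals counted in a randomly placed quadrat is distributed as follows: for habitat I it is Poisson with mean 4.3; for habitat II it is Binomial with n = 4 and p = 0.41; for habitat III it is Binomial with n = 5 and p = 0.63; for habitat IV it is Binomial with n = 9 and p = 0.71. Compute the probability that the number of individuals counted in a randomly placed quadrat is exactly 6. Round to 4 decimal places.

0.1405

Conditional on each habitat, P(X = 6): I: 0.119127; II: 0; III: 0; IV: 0.262436.
By total probability, P(X = 6) = 0.21·0.119127 + 0.19·0 + 0.16·0 + 0.44·0.262436 = 0.140489.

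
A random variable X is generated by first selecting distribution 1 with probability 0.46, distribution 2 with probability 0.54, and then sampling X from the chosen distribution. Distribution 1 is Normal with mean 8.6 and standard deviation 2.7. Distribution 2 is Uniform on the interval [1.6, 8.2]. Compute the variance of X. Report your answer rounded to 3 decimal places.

8.714

Per component, 1: μ=8.6, E[X²]=81.25; 2: μ=4.9, E[X²]=27.64.
E[X] = 0.46·8.6 + 0.54·4.9 = 6.602.
E[X²] = 0.46·81.25 + 0.54·27.64 = 52.3006.
Var(X) = E[X²] − (E[X])² = 52.3006 − 43.5864 = 8.7142.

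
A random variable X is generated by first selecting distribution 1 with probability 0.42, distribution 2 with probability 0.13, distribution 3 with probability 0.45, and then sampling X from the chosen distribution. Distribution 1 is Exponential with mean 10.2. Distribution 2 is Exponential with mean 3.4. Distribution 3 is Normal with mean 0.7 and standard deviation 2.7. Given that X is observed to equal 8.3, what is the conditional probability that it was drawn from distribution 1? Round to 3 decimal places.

Likelihoods f(8.3 | ·): 1: 0.0434514; 2: 0.0256054; 3: 0.00281222.
Posterior ∝ prior × likelihood. Numerator for 1: 0.42·0.0434514 = 0.0182496.
Normalizing constant: 0.42·0.0434514 + 0.13·0.0256054 + 0.45·0.00281222 = 0.0228438.
P(1 | observation) = 0.0182496 / 0.0228438 = 0.798886.

0.799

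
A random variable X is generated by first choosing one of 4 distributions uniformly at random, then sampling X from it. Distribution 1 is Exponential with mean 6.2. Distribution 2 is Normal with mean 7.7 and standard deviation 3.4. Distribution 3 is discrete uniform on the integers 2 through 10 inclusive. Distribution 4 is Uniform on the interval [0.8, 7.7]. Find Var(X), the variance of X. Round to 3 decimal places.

16.655

Per component, 1: μ=6.2, E[X²]=76.88; 2: μ=7.7, E[X²]=70.85; 3: μ=6, E[X²]=42.6667; 4: μ=4.25, E[X²]=22.03.
E[X] = 0.25·6.2 + 0.25·7.7 + 0.25·6 + 0.25·4.25 = 6.0375.
E[X²] = 0.25·76.88 + 0.25·70.85 + 0.25·42.6667 + 0.25·22.03 = 53.1067.
Var(X) = E[X²] − (E[X])² = 53.1067 − 36.4514 = 16.6553.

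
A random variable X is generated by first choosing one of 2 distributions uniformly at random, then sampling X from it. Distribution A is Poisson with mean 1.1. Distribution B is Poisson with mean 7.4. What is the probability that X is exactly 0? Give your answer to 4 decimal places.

0.1667

Conditional on each component, P(X = 0): A: 0.332871; B: 0.000611253.
By total probability, P(X = 0) = 0.5·0.332871 + 0.5·0.000611253 = 0.166741.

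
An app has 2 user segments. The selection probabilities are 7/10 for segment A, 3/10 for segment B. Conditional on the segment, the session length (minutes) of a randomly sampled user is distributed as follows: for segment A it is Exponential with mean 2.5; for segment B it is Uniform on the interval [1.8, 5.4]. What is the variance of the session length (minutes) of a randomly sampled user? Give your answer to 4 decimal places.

4.9531

Per component, A: μ=2.5, E[X²]=12.5; B: μ=3.6, E[X²]=14.04.
E[X] = 0.7·2.5 + 0.3·3.6 = 2.83.
E[X²] = 0.7·12.5 + 0.3·14.04 = 12.962.
Var(X) = E[X²] − (E[X])² = 12.962 − 8.0089 = 4.9531.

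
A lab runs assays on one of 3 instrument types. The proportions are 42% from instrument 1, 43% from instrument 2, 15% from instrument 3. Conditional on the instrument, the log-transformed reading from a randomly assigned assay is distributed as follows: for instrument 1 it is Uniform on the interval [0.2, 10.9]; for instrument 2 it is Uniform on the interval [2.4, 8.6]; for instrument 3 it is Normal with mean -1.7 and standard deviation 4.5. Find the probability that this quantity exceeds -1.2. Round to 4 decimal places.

Conditional on each instrument, P(X > -1.2): 1: 1; 2: 1; 3: 0.455764.
By total probability, P(X > -1.2) = 0.42·1 + 0.43·1 + 0.15·0.455764 = 0.918365.

0.9184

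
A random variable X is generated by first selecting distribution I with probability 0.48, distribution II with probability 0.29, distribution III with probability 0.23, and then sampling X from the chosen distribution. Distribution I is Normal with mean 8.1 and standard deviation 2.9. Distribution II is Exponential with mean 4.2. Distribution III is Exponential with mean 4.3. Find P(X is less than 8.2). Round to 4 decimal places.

0.6913

Conditional on each component, P(X < 8.2): I: 0.513754; II: 0.858064; III: 0.851471.
By total probability, P(X < 8.2) = 0.48·0.513754 + 0.29·0.858064 + 0.23·0.851471 = 0.691279.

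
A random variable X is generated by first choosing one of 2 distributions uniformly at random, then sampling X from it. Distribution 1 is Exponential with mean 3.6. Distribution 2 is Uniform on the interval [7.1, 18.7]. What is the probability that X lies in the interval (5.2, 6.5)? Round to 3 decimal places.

Conditional on each component, P(5.2 < X < 6.5): 1: 0.071494; 2: 0.
By total probability, P(5.2 < X < 6.5) = 0.5·0.071494 + 0.5·0 = 0.035747.

0.036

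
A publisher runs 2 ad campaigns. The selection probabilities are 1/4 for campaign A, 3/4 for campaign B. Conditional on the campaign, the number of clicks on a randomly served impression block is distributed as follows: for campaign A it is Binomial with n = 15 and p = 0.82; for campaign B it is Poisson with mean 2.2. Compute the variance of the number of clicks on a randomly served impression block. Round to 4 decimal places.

21.3304

Per component, A: μ=12.3, E[X²]=153.504; B: μ=2.2, E[X²]=7.04.
E[X] = 0.25·12.3 + 0.75·2.2 = 4.725.
E[X²] = 0.25·153.504 + 0.75·7.04 = 43.656.
Var(X) = E[X²] − (E[X])² = 43.656 − 22.3256 = 21.3304.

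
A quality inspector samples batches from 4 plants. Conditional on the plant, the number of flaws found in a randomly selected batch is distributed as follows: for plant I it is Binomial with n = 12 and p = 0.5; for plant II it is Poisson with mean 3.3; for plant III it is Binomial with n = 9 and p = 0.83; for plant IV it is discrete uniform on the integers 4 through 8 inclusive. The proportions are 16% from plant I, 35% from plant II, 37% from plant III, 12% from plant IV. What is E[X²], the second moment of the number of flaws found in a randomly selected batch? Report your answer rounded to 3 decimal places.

36.883

For each component E[X²] = Var + (mean)², giving I: 39; II: 14.19; III: 57.0708; IV: 38.
Overall E[X²] = 0.16·39 + 0.35·14.19 + 0.37·57.0708 + 0.12·38 = 36.8827.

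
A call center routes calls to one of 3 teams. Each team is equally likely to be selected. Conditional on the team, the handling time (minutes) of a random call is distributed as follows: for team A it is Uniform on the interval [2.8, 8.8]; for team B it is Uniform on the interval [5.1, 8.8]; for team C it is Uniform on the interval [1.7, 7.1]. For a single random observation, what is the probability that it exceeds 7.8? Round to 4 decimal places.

0.1456

Conditional on each team, P(X > 7.8): A: 0.166667; B: 0.27027; C: 0.
By total probability, P(X > 7.8) = 0.333333·0.166667 + 0.333333·0.27027 + 0.333333·0 = 0.145646.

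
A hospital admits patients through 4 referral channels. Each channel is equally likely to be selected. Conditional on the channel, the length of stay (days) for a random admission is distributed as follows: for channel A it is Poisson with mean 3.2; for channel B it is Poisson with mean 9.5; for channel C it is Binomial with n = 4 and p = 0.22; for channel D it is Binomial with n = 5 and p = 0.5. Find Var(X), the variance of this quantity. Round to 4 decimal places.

Per component, A: μ=3.2, E[X²]=13.44; B: μ=9.5, E[X²]=99.75; C: μ=0.88, E[X²]=1.4608; D: μ=2.5, E[X²]=7.5.
E[X] = 0.25·3.2 + 0.25·9.5 + 0.25·0.88 + 0.25·2.5 = 4.02.
E[X²] = 0.25·13.44 + 0.25·99.75 + 0.25·1.4608 + 0.25·7.5 = 30.5377.
Var(X) = E[X²] − (E[X])² = 30.5377 − 16.1604 = 14.3773.

14.3773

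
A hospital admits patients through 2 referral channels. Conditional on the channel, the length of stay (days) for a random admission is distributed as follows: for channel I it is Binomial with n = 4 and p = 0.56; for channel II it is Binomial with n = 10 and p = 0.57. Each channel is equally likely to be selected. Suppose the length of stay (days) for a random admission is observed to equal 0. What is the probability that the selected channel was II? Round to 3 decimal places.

Likelihoods P(X=0 | ·): I: 0.037481; II: 0.000216115.
Posterior ∝ prior × likelihood. Numerator for II: 0.5·0.000216115 = 0.000108057.
Normalizing constant: 0.5·0.037481 + 0.5·0.000216115 = 0.0188485.
P(II | observation) = 0.000108057 / 0.0188485 = 0.00573293.

0.006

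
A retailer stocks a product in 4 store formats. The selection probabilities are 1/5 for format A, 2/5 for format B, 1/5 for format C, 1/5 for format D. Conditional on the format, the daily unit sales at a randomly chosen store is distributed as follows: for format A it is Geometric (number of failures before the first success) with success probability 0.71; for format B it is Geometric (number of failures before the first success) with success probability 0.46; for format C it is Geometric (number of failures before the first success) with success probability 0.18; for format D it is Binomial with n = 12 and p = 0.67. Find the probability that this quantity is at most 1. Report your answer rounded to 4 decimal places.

0.5321

Conditional on each format, P(X ≤ 1): A: 0.9159; B: 0.7084; C: 0.3276; D: 4.23037e-05.
By total probability, P(X ≤ 1) = 0.2·0.9159 + 0.4·0.7084 + 0.2·0.3276 + 0.2·4.23037e-05 = 0.532068.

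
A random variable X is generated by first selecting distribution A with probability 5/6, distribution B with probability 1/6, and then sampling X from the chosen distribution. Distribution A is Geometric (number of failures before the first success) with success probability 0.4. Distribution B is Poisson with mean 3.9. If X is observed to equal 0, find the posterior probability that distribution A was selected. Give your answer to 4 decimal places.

Likelihoods P(X=0 | ·): A: 0.4; B: 0.0202419.
Posterior ∝ prior × likelihood. Numerator for A: 0.833333·0.4 = 0.333333.
Normalizing constant: 0.833333·0.4 + 0.166667·0.0202419 = 0.336707.
P(A | observation) = 0.333333 / 0.336707 = 0.98998.

0.9900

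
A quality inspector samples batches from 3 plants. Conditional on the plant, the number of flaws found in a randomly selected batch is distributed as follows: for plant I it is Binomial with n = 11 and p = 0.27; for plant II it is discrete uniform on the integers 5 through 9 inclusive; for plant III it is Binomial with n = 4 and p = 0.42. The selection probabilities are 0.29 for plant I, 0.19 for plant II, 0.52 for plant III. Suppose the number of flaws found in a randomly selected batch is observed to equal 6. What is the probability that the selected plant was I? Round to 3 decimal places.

Likelihoods P(X=6 | ·): I: 0.0371055; II: 0.2; III: 0.
Posterior ∝ prior × likelihood. Numerator for I: 0.29·0.0371055 = 0.0107606.
Normalizing constant: 0.29·0.0371055 + 0.19·0.2 + 0.52·0 = 0.0487606.
P(I | observation) = 0.0107606 / 0.0487606 = 0.220682.

0.221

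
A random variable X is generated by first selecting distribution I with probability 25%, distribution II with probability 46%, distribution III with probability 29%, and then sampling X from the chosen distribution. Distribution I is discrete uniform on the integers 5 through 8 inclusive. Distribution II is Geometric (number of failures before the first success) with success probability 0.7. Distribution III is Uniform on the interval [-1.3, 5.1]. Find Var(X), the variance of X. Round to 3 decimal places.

7.646

Per component, I: μ=6.5, E[X²]=43.5; II: μ=0.428571, E[X²]=0.795918; III: μ=1.9, E[X²]=7.02333.
E[X] = 0.25·6.5 + 0.46·0.428571 + 0.29·1.9 = 2.37314.
E[X²] = 0.25·43.5 + 0.46·0.795918 + 0.29·7.02333 = 13.2779.
Var(X) = E[X²] − (E[X])² = 13.2779 − 5.63181 = 7.64608.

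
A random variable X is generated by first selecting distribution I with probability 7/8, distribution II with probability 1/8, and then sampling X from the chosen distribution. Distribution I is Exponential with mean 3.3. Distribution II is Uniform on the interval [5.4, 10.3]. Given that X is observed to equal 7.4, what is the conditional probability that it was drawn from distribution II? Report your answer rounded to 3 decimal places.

0.475

Likelihoods f(7.4 | ·): I: 0.032182; II: 0.204082.
Posterior ∝ prior × likelihood. Numerator for II: 0.125·0.204082 = 0.0255102.
Normalizing constant: 0.875·0.032182 + 0.125·0.204082 = 0.0536695.
P(II | observation) = 0.0255102 / 0.0536695 = 0.47532.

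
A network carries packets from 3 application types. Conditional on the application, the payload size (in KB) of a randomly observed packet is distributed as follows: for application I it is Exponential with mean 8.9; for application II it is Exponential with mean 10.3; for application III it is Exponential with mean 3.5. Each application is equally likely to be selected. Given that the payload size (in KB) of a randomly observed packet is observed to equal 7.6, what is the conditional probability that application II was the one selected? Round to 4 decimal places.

0.3660

Likelihoods f(7.6 | ·): I: 0.0478357; II: 0.0464208; III: 0.0325756.
Posterior ∝ prior × likelihood. Numerator for II: 0.333333·0.0464208 = 0.0154736.
Normalizing constant: 0.333333·0.0478357 + 0.333333·0.0464208 + 0.333333·0.0325756 = 0.0422774.
P(II | observation) = 0.0154736 / 0.0422774 = 0.366002.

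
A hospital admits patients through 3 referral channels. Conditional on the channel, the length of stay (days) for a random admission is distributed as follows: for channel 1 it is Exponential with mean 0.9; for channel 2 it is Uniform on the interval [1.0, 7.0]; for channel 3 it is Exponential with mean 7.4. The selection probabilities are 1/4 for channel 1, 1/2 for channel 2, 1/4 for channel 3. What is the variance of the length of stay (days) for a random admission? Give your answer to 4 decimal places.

20.6794

Per component, 1: μ=0.9, E[X²]=1.62; 2: μ=4, E[X²]=19; 3: μ=7.4, E[X²]=109.52.
E[X] = 0.25·0.9 + 0.5·4 + 0.25·7.4 = 4.075.
E[X²] = 0.25·1.62 + 0.5·19 + 0.25·109.52 = 37.285.
Var(X) = E[X²] − (E[X])² = 37.285 − 16.6056 = 20.6794.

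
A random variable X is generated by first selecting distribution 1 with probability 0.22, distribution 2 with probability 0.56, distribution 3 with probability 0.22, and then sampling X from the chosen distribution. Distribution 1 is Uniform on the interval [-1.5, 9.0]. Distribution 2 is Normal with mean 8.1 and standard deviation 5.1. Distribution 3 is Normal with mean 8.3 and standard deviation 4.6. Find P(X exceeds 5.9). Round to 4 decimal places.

0.5922

Conditional on each component, P(X > 5.9): 1: 0.295238; 2: 0.666901; 3: 0.699074.
By total probability, P(X > 5.9) = 0.22·0.295238 + 0.56·0.666901 + 0.22·0.699074 = 0.592213.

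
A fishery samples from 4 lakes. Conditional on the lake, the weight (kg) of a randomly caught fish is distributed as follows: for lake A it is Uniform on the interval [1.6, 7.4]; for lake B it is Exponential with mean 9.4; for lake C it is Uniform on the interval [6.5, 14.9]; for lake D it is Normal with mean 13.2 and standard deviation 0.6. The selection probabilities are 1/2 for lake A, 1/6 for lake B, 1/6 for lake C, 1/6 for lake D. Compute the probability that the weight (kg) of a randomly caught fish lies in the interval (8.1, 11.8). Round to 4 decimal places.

Conditional on each lake, P(8.1 < X < 11.8): A: 0; B: 0.137458; C: 0.440476; D: 0.00981533.
By total probability, P(8.1 < X < 11.8) = 0.5·0 + 0.166667·0.137458 + 0.166667·0.440476 + 0.166667·0.00981533 = 0.0979582.

0.0980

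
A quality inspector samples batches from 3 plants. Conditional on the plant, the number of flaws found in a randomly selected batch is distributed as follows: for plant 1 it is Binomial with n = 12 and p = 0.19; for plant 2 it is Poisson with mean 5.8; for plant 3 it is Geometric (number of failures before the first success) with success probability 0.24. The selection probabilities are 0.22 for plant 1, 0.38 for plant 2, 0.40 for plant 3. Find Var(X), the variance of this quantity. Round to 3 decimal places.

Per component, 1: μ=2.28, E[X²]=7.0452; 2: μ=5.8, E[X²]=39.44; 3: μ=3.16667, E[X²]=23.2222.
E[X] = 0.22·2.28 + 0.38·5.8 + 0.4·3.16667 = 3.97227.
E[X²] = 0.22·7.0452 + 0.38·39.44 + 0.4·23.2222 = 25.826.
Var(X) = E[X²] − (E[X])² = 25.826 − 15.7789 = 10.0471.

10.047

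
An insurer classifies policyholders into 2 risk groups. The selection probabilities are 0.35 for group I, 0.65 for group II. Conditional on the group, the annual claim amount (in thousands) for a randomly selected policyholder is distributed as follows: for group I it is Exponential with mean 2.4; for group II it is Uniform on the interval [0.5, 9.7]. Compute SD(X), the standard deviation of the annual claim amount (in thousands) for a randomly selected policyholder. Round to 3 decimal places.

2.874

Per component, I: μ=2.4, E[X²]=11.52; II: μ=5.1, E[X²]=33.0633.
E[X] = 0.35·2.4 + 0.65·5.1 = 4.155.
E[X²] = 0.35·11.52 + 0.65·33.0633 = 25.5232.
Var(X) = E[X²] − (E[X])² = 25.5232 − 17.264 = 8.25914.
SD(X) = √8.25914 = 2.87387.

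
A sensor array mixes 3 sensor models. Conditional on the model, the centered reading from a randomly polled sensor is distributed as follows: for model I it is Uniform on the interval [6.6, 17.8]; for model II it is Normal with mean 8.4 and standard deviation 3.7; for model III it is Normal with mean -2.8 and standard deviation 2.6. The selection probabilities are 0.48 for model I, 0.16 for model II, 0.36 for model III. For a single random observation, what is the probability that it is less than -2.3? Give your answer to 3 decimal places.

0.208

Conditional on each model, P(X < -2.3): I: 0; II: 0.00191465; III: 0.576249.
By total probability, P(X < -2.3) = 0.48·0 + 0.16·0.00191465 + 0.36·0.576249 = 0.207756.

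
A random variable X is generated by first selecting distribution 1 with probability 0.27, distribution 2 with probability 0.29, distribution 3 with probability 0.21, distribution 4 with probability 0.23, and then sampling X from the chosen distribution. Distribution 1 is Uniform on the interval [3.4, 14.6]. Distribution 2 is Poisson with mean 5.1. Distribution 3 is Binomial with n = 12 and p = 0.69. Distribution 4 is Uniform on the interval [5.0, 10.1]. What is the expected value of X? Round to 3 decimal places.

7.384

Component means — 1: 9; 2: 5.1; 3: 8.28; 4: 7.55.
E[X] = 0.27·9 + 0.29·5.1 + 0.21·8.28 + 0.23·7.55 = 7.3843.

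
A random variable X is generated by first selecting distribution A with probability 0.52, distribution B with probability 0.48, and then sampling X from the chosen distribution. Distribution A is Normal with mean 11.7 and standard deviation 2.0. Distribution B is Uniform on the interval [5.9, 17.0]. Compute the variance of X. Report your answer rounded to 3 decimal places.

Per component, A: μ=11.7, E[X²]=140.89; B: μ=11.45, E[X²]=141.37.
E[X] = 0.52·11.7 + 0.48·11.45 = 11.58.
E[X²] = 0.52·140.89 + 0.48·141.37 = 141.12.
Var(X) = E[X²] − (E[X])² = 141.12 − 134.096 = 7.024.

7.024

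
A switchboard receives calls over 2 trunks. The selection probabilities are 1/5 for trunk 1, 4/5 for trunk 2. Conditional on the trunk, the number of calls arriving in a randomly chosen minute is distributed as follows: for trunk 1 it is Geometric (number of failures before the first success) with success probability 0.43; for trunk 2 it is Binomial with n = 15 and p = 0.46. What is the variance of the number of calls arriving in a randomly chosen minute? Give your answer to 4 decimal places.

8.5692

Per component, 1: μ=1.32558, E[X²]=4.83991; 2: μ=6.9, E[X²]=51.336.
E[X] = 0.2·1.32558 + 0.8·6.9 = 5.78512.
E[X²] = 0.2·4.83991 + 0.8·51.336 = 42.0368.
Var(X) = E[X²] − (E[X])² = 42.0368 − 33.4676 = 8.56921.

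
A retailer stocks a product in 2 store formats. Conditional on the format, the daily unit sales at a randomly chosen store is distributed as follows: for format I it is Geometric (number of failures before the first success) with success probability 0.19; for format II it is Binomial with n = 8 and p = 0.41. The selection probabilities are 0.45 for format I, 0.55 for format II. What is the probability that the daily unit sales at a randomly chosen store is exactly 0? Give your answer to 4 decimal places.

Conditional on each format, P(X = 0): I: 0.19; II: 0.014683.
By total probability, P(X = 0) = 0.45·0.19 + 0.55·0.014683 = 0.0935757.

0.0936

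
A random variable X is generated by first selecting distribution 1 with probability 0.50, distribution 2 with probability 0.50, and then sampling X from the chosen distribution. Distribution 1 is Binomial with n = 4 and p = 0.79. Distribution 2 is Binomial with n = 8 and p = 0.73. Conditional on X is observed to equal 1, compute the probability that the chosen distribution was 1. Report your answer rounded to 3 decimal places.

0.980

Likelihoods P(X=1 | ·): 1: 0.0292648; 2: 0.000610885.
Posterior ∝ prior × likelihood. Numerator for 1: 0.5·0.0292648 = 0.0146324.
Normalizing constant: 0.5·0.0292648 + 0.5·0.000610885 = 0.0149378.
P(1 | observation) = 0.0146324 / 0.0149378 = 0.979552.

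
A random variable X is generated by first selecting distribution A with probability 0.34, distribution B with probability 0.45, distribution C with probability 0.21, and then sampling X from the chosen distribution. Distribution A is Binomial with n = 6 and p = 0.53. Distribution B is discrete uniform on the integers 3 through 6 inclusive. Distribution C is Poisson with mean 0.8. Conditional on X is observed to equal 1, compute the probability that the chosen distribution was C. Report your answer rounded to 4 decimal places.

0.7527

Likelihoods P(X=1 | ·): A: 0.0729317; B: 0; C: 0.359463.
Posterior ∝ prior × likelihood. Numerator for C: 0.21·0.359463 = 0.0754873.
Normalizing constant: 0.34·0.0729317 + 0.45·0 + 0.21·0.359463 = 0.100284.
P(C | observation) = 0.0754873 / 0.100284 = 0.752735.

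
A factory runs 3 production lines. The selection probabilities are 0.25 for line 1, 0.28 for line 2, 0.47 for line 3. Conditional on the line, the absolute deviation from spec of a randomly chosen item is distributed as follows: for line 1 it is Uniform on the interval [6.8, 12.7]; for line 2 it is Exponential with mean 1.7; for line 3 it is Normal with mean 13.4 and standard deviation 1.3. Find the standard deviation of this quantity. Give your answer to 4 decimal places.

Per component, 1: μ=9.75, E[X²]=97.9633; 2: μ=1.7, E[X²]=5.78; 3: μ=13.4, E[X²]=181.25.
E[X] = 0.25·9.75 + 0.28·1.7 + 0.47·13.4 = 9.2115.
E[X²] = 0.25·97.9633 + 0.28·5.78 + 0.47·181.25 = 111.297.
Var(X) = E[X²] − (E[X])² = 111.297 − 84.8517 = 26.445.
SD(X) = √26.445 = 5.14247.

5.1425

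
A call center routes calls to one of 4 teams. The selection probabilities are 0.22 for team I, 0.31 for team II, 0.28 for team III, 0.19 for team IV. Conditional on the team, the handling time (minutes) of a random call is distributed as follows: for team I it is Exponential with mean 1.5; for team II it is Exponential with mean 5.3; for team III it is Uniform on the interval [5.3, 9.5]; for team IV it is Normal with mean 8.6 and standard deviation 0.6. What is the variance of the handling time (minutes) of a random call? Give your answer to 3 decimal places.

16.020

Per component, I: μ=1.5, E[X²]=4.5; II: μ=5.3, E[X²]=56.18; III: μ=7.4, E[X²]=56.23; IV: μ=8.6, E[X²]=74.32.
E[X] = 0.22·1.5 + 0.31·5.3 + 0.28·7.4 + 0.19·8.6 = 5.679.
E[X²] = 0.22·4.5 + 0.31·56.18 + 0.28·56.23 + 0.19·74.32 = 48.271.
Var(X) = E[X²] − (E[X])² = 48.271 − 32.251 = 16.02.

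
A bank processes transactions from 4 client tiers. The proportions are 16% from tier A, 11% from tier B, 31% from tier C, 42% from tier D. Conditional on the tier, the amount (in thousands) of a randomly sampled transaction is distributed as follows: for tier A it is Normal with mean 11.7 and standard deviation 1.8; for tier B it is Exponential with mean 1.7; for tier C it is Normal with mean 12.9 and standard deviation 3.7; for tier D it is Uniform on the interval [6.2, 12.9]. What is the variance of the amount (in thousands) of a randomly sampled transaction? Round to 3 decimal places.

Per component, A: μ=11.7, E[X²]=140.13; B: μ=1.7, E[X²]=5.78; C: μ=12.9, E[X²]=180.1; D: μ=9.55, E[X²]=94.9433.
E[X] = 0.16·11.7 + 0.11·1.7 + 0.31·12.9 + 0.42·9.55 = 10.069.
E[X²] = 0.16·140.13 + 0.11·5.78 + 0.31·180.1 + 0.42·94.9433 = 118.764.
Var(X) = E[X²] − (E[X])² = 118.764 − 101.385 = 17.379.

17.379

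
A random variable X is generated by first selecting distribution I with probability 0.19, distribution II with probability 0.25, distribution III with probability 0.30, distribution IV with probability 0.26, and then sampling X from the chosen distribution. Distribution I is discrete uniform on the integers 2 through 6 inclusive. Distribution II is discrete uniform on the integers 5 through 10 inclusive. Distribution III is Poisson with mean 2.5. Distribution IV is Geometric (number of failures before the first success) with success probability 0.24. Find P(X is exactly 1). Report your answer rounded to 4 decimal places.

Conditional on each component, P(X = 1): I: 0; II: 0; III: 0.205212; IV: 0.1824.
By total probability, P(X = 1) = 0.19·0 + 0.25·0 + 0.3·0.205212 + 0.26·0.1824 = 0.108988.

0.1090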